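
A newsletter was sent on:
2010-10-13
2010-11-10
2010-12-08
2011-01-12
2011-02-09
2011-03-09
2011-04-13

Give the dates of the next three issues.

2011-05-11, 2011-06-08, 2011-07-13

These are Wednesdays at 28- or 35-day spacing (28, 28, 35, 28, 28, 35).
The pattern: 2nd Wednesday of the month.
May 2011 — 2nd Wednesday is 2011-05-11.
June 2011 — 2nd Wednesday is 2011-06-08.
2nd Wednesday of July 2011: 2011-07-13.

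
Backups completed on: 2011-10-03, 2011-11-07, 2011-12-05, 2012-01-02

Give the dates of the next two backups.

All dates are Mondays, 35, 28, 28 days apart.
Specifically, the 1st Monday of each month.
February 2012 — 1st Monday is 2012-02-06.
March 2012 — 1st Monday is 2012-03-05.

2012-02-06, 2012-03-05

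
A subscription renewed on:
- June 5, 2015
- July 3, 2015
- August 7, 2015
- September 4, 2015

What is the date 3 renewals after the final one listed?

December 4, 2015

All dates are Fridays, 28, 35, 28 days apart.
Specifically, the 1st Friday of each month.
October 2015 — 1st Friday is October 2, 2015.
1st Friday of November 2015: November 6, 2015.
1st Friday of December 2015: December 4, 2015.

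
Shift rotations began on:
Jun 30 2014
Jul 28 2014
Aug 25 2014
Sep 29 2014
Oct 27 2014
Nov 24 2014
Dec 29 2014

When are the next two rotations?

Jan 26 2015, Feb 23 2015

All Mondays; the gaps (28, 28, 35, 28, 28, 35) vary with month length.
This is the last Monday of each month.
January 2015 ends with Monday Jan 26 2015.
Last Monday of February 2015: Feb 23 2015.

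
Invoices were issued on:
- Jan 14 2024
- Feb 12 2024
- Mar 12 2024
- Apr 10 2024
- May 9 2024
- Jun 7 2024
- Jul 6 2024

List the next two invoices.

Aug 4 2024, Sep 2 2024

Gaps between consecutive events: 29, 29, 29, 29, 29, 29 days — a constant 29-day interval.
Jul 6 2024 + 29 days = Aug 4 2024.
Aug 4 2024 + 29 days = Sep 2 2024.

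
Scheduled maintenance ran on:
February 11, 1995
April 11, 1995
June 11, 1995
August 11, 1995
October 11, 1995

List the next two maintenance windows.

Each date is the 11th; the gaps (59, 61, 61, 61) track the month lengths.
The rule is the 11th of every 2 months.
December 1995: December 11, 1995.
Next: February 1996 → February 11, 1996.

December 11, 1995; February 11, 1996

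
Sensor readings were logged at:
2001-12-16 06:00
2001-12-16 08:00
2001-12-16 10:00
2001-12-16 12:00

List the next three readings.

2001-12-16 14:00, 2001-12-16 16:00, 2001-12-16 18:00

The interval is a steady 2 hours (2, 2, 2).
2001-12-16 12:00 + 2 h = 2001-12-16 14:00.
2001-12-16 14:00 + 2 h = 2001-12-16 16:00.
2001-12-16 16:00 + 2 h = 2001-12-16 18:00.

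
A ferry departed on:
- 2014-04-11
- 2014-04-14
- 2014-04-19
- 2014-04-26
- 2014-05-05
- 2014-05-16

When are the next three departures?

Intervals are 3, 5, 7, 9, 11 days — an arithmetic progression with common difference 2.
Next gap: 13 days. 2014-05-16 + 13 days = 2014-05-29.
Next gap: 15 days. 2014-05-29 + 15 days = 2014-06-13.
Next gap: 17 days. 2014-06-13 + 17 days = 2014-06-30.

2014-05-29, 2014-06-13, 2014-06-30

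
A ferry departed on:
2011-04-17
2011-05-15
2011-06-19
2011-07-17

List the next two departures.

2011-08-21, 2011-09-18

Gaps: 28, 35, 28 days — a mix of 28 and 35. Every date is a Sunday.
Each is the 3rd Sunday of its month.
3rd Sunday of August 2011: 2011-08-21.
September 2011 — 3rd Sunday is 2011-09-18.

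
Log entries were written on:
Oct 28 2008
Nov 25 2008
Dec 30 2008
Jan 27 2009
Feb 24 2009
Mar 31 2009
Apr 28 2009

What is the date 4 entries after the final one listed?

Every date is a Tuesday; gaps 28, 35, 28, 28, 35, 28 days.
Each is the last Tuesday of its month (at least one falls on the 29th or later, ruling out '4th Tuesday').
May 2009 ends with Tuesday May 26 2009.
June 2009 ends with Tuesday Jun 30 2009.
Last Tuesday of July 2009: Jul 28 2009.
Last Tuesday of August 2009: Aug 25 2009.

Aug 25 2009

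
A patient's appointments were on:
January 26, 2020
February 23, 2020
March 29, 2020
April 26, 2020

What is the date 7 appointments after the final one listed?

November 29, 2020

Every date is a Sunday; gaps 28, 35, 28 days.
Each is the last Sunday of its month (at least one falls on the 29th or later, ruling out '4th Sunday').
May 2020 ends with Sunday May 31, 2020.
June 2020 ends with Sunday June 28, 2020.
July 2020 ends with Sunday July 26, 2020.
Last Sunday of August 2020: August 30, 2020.
Last Sunday of September 2020: September 27, 2020.
Last Sunday of October 2020: October 25, 2020.
Last Sunday of November 2020: November 29, 2020.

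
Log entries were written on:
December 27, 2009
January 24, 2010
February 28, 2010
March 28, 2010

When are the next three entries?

Gaps: 28, 35, 28 days — a mix of 28 and 35. Every date is a Sunday.
Each is the 4th Sunday of its month.
April 2010 — 4th Sunday is April 25, 2010.
May 2010 — 4th Sunday is May 23, 2010.
4th Sunday of June 2010: June 27, 2010.

April 25, 2010; May 23, 2010; June 27, 2010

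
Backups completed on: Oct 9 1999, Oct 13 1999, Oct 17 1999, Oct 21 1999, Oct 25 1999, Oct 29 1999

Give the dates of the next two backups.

The spacing is 4, 4, 4, 4, 4 days — always 4 days.
Oct 29 1999 + 4 days = Nov 2 1999.
Nov 2 1999 + 4 days = Nov 6 1999.

Nov 2 1999, Nov 6 1999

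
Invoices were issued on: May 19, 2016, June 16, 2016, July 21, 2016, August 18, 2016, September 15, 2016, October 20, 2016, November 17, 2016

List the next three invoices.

All dates are Thursdays, 28, 35, 28, 28, 35, 28 days apart.
Specifically, the 3rd Thursday of each month.
3rd Thursday of December 2016: December 15, 2016.
3rd Thursday of January 2017: January 19, 2017.
3rd Thursday of February 2017: February 16, 2017.

December 15, 2016; January 19, 2017; February 16, 2017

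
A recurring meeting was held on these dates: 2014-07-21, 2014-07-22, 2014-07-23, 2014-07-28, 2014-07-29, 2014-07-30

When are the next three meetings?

2014-08-04, 2014-08-05, 2014-08-06

Gaps: 1, 1, 5, 1, 1 days — not constant, but cyclic with period 3.
The events fall on every Monday, Tuesday and Wednesday.
Next Monday: 2014-08-04.
Next Tuesday: 2014-08-05.
The following Wednesday is 2014-08-06.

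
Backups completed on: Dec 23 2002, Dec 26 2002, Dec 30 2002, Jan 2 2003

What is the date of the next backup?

The gap pattern 3, 4, 3 repeats every 2 events.
These are the Mondays and Thursdays of each week.
Next Monday: Jan 6 2003.

Jan 6 2003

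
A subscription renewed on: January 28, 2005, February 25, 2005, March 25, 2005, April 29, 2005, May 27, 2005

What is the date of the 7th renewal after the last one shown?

December 30, 2005

All Fridays; the gaps (28, 28, 35, 28) vary with month length.
This is the last Friday of each month.
June 2005 ends with Friday June 24, 2005.
July 2005 ends with Friday July 29, 2005.
Last Friday of August 2005: August 26, 2005.
Last Friday of September 2005: September 30, 2005.
Last Friday of October 2005: October 28, 2005.
November 2005 ends with Friday November 25, 2005.
December 2005 ends with Friday December 30, 2005.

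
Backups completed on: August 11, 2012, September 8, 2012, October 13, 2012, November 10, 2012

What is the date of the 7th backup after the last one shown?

June 8, 2013

These are Saturdays at 28- or 35-day spacing (28, 35, 28).
The pattern: 2nd Saturday of the month.
December 2012 — 2nd Saturday is December 8, 2012.
January 2013 — 2nd Saturday is January 12, 2013.
February 2013 — 2nd Saturday is February 9, 2013.
March 2013 — 2nd Saturday is March 9, 2013.
2nd Saturday of April 2013: April 13, 2013.
2nd Saturday of May 2013: May 11, 2013.
2nd Saturday of June 2013: June 8, 2013.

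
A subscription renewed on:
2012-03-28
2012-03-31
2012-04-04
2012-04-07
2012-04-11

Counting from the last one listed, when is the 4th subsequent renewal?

Every event lands on a Wednesday or Saturday (gaps cycle 3, 4, 3, 4).
So the schedule is: every Wednesday and Saturday.
Next Saturday: 2012-04-14.
Next Wednesday: 2012-04-18.
Next Saturday: 2012-04-21.
Next Wednesday: 2012-04-25.

2012-04-25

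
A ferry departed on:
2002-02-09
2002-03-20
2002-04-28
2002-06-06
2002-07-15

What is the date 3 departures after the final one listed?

The spacing is 39, 39, 39, 39 days — always 39 days.
2002-07-15 + 39 days = 2002-08-23.
2002-08-23 + 39 days = 2002-10-01.
2002-10-01 + 39 days = 2002-11-09.

2002-11-09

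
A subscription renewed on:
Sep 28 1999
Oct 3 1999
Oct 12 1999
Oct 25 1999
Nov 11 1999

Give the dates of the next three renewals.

Dec 2 1999, Dec 27 1999, Jan 25 2000

Intervals are 5, 9, 13, 17 days — an arithmetic progression with common difference 4.
Next gap: 21 days. Nov 11 1999 + 21 days = Dec 2 1999.
Next gap: 25 days. Dec 2 1999 + 25 days = Dec 27 1999.
Next gap: 29 days. Dec 27 1999 + 29 days = Jan 25 2000.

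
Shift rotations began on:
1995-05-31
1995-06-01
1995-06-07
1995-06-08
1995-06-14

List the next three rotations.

Gaps: 1, 6, 1, 6 days — not constant, but cyclic with period 2.
The events fall on every Wednesday and Thursday.
Next Thursday: 1995-06-15.
Next Wednesday: 1995-06-21.
The following Thursday is 1995-06-22.

1995-06-15, 1995-06-21, 1995-06-22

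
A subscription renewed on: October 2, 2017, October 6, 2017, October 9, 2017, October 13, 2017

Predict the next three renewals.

October 16, 2017; October 20, 2017; October 23, 2017

Every event lands on a Monday or Friday (gaps cycle 4, 3, 4).
So the schedule is: every Monday and Friday.
The following Monday is October 16, 2017.
Next Friday: October 20, 2017.
The following Monday is October 23, 2017.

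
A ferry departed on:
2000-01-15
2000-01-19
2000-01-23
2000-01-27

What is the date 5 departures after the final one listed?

The spacing is 4, 4, 4 days — always 4 days.
2000-01-27 + 4 days = 2000-01-31.
2000-01-31 + 4 days = 2000-02-04.
2000-02-04 + 4 days = 2000-02-08.
2000-02-08 + 4 days = 2000-02-12.
2000-02-12 + 4 days = 2000-02-16.

2000-02-16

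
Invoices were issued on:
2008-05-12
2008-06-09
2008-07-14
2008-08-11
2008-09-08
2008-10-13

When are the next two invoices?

These are Mondays at 28- or 35-day spacing (28, 35, 28, 28, 35).
The pattern: 2nd Monday of the month.
November 2008 — 2nd Monday is 2008-11-10.
2nd Monday of December 2008: 2008-12-08.

2008-11-10, 2008-12-08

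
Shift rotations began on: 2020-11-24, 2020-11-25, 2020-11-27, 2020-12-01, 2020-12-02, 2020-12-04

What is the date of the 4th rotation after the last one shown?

Gaps: 1, 2, 4, 1, 2 days — not constant, but cyclic with period 3.
The events fall on every Tuesday, Wednesday and Friday.
Next Tuesday: 2020-12-08.
Next Wednesday: 2020-12-09.
The following Friday is 2020-12-11.
Next Tuesday: 2020-12-15.

2020-12-15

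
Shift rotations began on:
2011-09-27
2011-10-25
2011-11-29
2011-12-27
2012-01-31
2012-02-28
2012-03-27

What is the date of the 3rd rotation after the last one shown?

Every date is a Tuesday; gaps 28, 35, 28, 35, 28, 28 days.
Each is the last Tuesday of its month (at least one falls on the 29th or later, ruling out '4th Tuesday').
April 2012 ends with Tuesday 2012-04-24.
Last Tuesday of May 2012: 2012-05-29.
June 2012 ends with Tuesday 2012-06-26.

2012-06-26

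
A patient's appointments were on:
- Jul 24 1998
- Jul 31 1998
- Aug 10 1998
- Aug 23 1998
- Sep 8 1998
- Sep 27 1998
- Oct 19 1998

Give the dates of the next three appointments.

Nov 13 1998, Dec 11 1998, Jan 11 1999

Intervals are 7, 10, 13, 16, 19, 22 days — an arithmetic progression with common difference 3.
Next gap: 25 days. Oct 19 1998 + 25 days = Nov 13 1998.
Next gap: 28 days. Nov 13 1998 + 28 days = Dec 11 1998.
Next gap: 31 days. Dec 11 1998 + 31 days = Jan 11 1999.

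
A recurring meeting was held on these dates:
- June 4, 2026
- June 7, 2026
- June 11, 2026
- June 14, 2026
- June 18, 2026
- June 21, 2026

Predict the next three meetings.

June 25, 2026; June 28, 2026; July 2, 2026

The gap pattern 3, 4, 3, 4, 3 repeats every 2 events.
These are the Thursdays and Sundays of each week.
Next Thursday: June 25, 2026.
Next Sunday: June 28, 2026.
Next Thursday: July 2, 2026.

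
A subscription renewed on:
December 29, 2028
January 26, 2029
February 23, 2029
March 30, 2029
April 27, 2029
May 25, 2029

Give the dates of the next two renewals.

All Fridays; the gaps (28, 28, 35, 28, 28) vary with month length.
This is the last Friday of each month.
Last Friday of June 2029: June 29, 2029.
Last Friday of July 2029: July 27, 2029.

June 29, 2029; July 27, 2029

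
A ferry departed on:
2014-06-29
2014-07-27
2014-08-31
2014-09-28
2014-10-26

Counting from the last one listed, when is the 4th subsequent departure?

Every date is a Sunday; gaps 28, 35, 28, 28 days.
Each is the last Sunday of its month (at least one falls on the 29th or later, ruling out '4th Sunday').
Last Sunday of November 2014: 2014-11-30.
December 2014 ends with Sunday 2014-12-28.
Last Sunday of January 2015: 2015-01-25.
Last Sunday of February 2015: 2015-02-22.

2015-02-22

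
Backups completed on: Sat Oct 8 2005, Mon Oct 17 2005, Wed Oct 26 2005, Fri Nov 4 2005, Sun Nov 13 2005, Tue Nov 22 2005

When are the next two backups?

The spacing is 9, 9, 9, 9, 9 days — always 9 days.
Tue Nov 22 2005 + 9 days = Thu Dec 1 2005.
Thu Dec 1 2005 + 9 days = Sat Dec 10 2005.

Thu Dec 1 2005, Sat Dec 10 2005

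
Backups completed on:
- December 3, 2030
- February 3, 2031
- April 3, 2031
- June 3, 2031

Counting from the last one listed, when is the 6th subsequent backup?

June 3, 2032

Each date is the 3rd; the gaps (62, 59, 61) track the month lengths.
The rule is the 3rd of every 2 months.
August 2031: August 3, 2031.
October 2031: October 3, 2031.
Next: December 2031 → December 3, 2031.
Next: February 2032 → February 3, 2032.
Next: April 2032 → April 3, 2032.
June 2032: June 3, 2032.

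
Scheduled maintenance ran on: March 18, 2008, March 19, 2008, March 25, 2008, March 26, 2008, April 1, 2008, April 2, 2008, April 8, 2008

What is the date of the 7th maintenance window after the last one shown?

The gap pattern 1, 6, 1, 6, 1, 6 repeats every 2 events.
These are the Tuesdays and Wednesdays of each week.
The following Wednesday is April 9, 2008.
Next Tuesday: April 15, 2008.
Next Wednesday: April 16, 2008.
Next Tuesday: April 22, 2008.
The following Wednesday is April 23, 2008.
Next Tuesday: April 29, 2008.
Next Wednesday: April 30, 2008.

April 30, 2008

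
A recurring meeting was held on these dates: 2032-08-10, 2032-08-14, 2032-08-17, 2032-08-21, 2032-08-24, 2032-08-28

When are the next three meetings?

The gap pattern 4, 3, 4, 3, 4 repeats every 2 events.
These are the Tuesdays and Saturdays of each week.
Next Tuesday: 2032-08-31.
The following Saturday is 2032-09-04.
The following Tuesday is 2032-09-07.

2032-08-31, 2032-09-04, 2032-09-07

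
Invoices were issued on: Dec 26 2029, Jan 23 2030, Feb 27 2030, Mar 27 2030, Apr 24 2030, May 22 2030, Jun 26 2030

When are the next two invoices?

Jul 24 2030, Aug 28 2030

All dates are Wednesdays, 28, 35, 28, 28, 28, 35 days apart.
Specifically, the 4th Wednesday of each month.
4th Wednesday of July 2030: Jul 24 2030.
4th Wednesday of August 2030: Aug 28 2030.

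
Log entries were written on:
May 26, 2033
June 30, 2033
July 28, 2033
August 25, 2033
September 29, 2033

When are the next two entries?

October 27, 2033; November 24, 2033

Every date is a Thursday; gaps 35, 28, 28, 35 days.
Each is the last Thursday of its month (at least one falls on the 29th or later, ruling out '4th Thursday').
Last Thursday of October 2033: October 27, 2033.
Last Thursday of November 2033: November 24, 2033.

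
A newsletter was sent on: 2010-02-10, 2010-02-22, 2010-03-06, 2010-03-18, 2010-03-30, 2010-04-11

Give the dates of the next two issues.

2010-04-23, 2010-05-05

Gaps between consecutive events: 12, 12, 12, 12, 12 days — a constant 12-day interval.
2010-04-11 + 12 days = 2010-04-23.
2010-04-23 + 12 days = 2010-05-05.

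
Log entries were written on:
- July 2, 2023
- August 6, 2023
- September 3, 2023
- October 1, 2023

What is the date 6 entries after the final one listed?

April 7, 2024

Gaps: 35, 28, 28 days — a mix of 28 and 35. Every date is a Sunday.
Each is the 1st Sunday of its month.
November 2023 — 1st Sunday is November 5, 2023.
1st Sunday of December 2023: December 3, 2023.
1st Sunday of January 2024: January 7, 2024.
1st Sunday of February 2024: February 4, 2024.
March 2024 — 1st Sunday is March 3, 2024.
April 2024 — 1st Sunday is April 7, 2024.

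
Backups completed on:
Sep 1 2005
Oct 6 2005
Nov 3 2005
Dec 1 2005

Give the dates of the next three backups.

These are Thursdays at 28- or 35-day spacing (35, 28, 28).
The pattern: 1st Thursday of the month.
1st Thursday of January 2006: Jan 5 2006.
February 2006 — 1st Thursday is Feb 2 2006.
March 2006 — 1st Thursday is Mar 2 2006.

Jan 5 2006, Feb 2 2006, Mar 2 2006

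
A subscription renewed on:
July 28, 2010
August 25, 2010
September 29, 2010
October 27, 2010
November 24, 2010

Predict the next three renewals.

All Wednesdays; the gaps (28, 35, 28, 28) vary with month length.
This is the last Wednesday of each month.
Last Wednesday of December 2010: December 29, 2010.
Last Wednesday of January 2011: January 26, 2011.
February 2011 ends with Wednesday February 23, 2011.

December 29, 2010; January 26, 2011; February 23, 2011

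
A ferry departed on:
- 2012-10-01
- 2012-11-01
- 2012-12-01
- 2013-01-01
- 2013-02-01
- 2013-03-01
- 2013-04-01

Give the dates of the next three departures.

2013-05-01, 2013-06-01, 2013-07-01

The day-of-month is always 1 (31, 30, 31, 31, 28, 31 days between events).
So this recurs on the 1st of each month.
May 2013: 2013-05-01.
June 2013: 2013-06-01.
July 2013: 2013-07-01.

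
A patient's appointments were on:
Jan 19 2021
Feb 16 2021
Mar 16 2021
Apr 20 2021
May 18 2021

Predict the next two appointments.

Jun 15 2021, Jul 20 2021

Gaps: 28, 28, 35, 28 days — a mix of 28 and 35. Every date is a Tuesday.
Each is the 3rd Tuesday of its month.
3rd Tuesday of June 2021: Jun 15 2021.
July 2021 — 3rd Tuesday is Jul 20 2021.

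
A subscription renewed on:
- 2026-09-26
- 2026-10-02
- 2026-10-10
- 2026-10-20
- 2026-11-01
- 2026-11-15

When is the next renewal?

Intervals are 6, 8, 10, 12, 14 days — an arithmetic progression with common difference 2.
Next gap: 16 days. 2026-11-15 + 16 days = 2026-12-01.

2026-12-01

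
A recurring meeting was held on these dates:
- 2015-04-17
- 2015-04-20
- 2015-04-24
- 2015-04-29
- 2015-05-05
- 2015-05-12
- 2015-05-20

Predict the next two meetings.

The spacing grows by 1 each time: 3, 4, 5, 6, 7, 8 days.
Next gap: 9 days. 2015-05-20 + 9 days = 2015-05-29.
Next gap: 10 days. 2015-05-29 + 10 days = 2015-06-08.

2015-05-29, 2015-06-08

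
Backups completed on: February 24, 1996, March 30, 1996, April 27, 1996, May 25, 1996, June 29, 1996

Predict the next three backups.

July 27, 1996; August 31, 1996; September 28, 1996

Every date is a Saturday; gaps 35, 28, 28, 35 days.
Each is the last Saturday of its month (at least one falls on the 29th or later, ruling out '4th Saturday').
July 1996 ends with Saturday July 27, 1996.
Last Saturday of August 1996: August 31, 1996.
September 1996 ends with Saturday September 28, 1996.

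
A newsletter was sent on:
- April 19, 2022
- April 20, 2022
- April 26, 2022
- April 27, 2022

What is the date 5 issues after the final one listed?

May 17, 2022

The gap pattern 1, 6, 1 repeats every 2 events.
These are the Tuesdays and Wednesdays of each week.
Next Tuesday: May 3, 2022.
The following Wednesday is May 4, 2022.
The following Tuesday is May 10, 2022.
The following Wednesday is May 11, 2022.
The following Tuesday is May 17, 2022.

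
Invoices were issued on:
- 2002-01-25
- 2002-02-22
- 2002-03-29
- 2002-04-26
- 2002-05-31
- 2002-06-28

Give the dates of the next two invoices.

2002-07-26, 2002-08-30

Every date is a Friday; gaps 28, 35, 28, 35, 28 days.
Each is the last Friday of its month (at least one falls on the 29th or later, ruling out '4th Friday').
July 2002 ends with Friday 2002-07-26.
August 2002 ends with Friday 2002-08-30.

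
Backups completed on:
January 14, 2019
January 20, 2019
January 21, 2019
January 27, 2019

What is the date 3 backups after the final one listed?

The gap pattern 6, 1, 6 repeats every 2 events.
These are the Mondays and Sundays of each week.
The following Monday is January 28, 2019.
Next Sunday: February 3, 2019.
The following Monday is February 4, 2019.

February 4, 2019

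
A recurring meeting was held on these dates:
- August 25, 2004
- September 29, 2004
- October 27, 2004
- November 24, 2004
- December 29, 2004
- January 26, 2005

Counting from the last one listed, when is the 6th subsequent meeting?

July 27, 2005

These are Wednesdays with 35, 28, 28, 35, 28-day gaps.
Each is the final Wednesday of its month — September 29, 2004 is past the 28th, so '4th Wednesday' doesn't fit.
February 2005 ends with Wednesday February 23, 2005.
March 2005 ends with Wednesday March 30, 2005.
Last Wednesday of April 2005: April 27, 2005.
May 2005 ends with Wednesday May 25, 2005.
June 2005 ends with Wednesday June 29, 2005.
Last Wednesday of July 2005: July 27, 2005.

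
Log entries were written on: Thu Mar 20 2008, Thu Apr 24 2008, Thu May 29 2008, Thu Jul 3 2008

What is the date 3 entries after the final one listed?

Thu Oct 16 2008

Every event comes 35 days after the last (35, 35, 35).
Thu Jul 3 2008 + 35 days = Thu Aug 7 2008.
Thu Aug 7 2008 + 35 days = Thu Sep 11 2008.
Thu Sep 11 2008 + 35 days = Thu Oct 16 2008.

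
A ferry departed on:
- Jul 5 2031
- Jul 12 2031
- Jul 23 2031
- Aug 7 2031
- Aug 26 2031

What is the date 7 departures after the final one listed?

Gaps: 7, 11, 15, 19 days — each gap is 4 larger than the previous one.
Next gap: 23 days. Aug 26 2031 + 23 days = Sep 18 2031.
Next gap: 27 days. Sep 18 2031 + 27 days = Oct 15 2031.
Next gap: 31 days. Oct 15 2031 + 31 days = Nov 15 2031.
Next gap: 35 days. Nov 15 2031 + 35 days = Dec 20 2031.
Next gap: 39 days. Dec 20 2031 + 39 days = Jan 28 2032.
Next gap: 43 days. Jan 28 2032 + 43 days = Mar 11 2032.
Next gap: 47 days. Mar 11 2032 + 47 days = Apr 27 2032.

Apr 27 2032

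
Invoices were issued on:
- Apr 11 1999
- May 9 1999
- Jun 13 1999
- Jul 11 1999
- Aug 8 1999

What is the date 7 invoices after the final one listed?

Mar 12 2000

All dates are Sundays, 28, 35, 28, 28 days apart.
Specifically, the 2nd Sunday of each month.
2nd Sunday of September 1999: Sep 12 1999.
October 1999 — 2nd Sunday is Oct 10 1999.
November 1999 — 2nd Sunday is Nov 14 1999.
December 1999 — 2nd Sunday is Dec 12 1999.
2nd Sunday of January 2000: Jan 9 2000.
February 2000 — 2nd Sunday is Feb 13 2000.
March 2000 — 2nd Sunday is Mar 12 2000.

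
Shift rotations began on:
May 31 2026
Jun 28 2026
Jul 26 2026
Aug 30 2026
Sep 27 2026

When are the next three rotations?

Oct 25 2026, Nov 29 2026, Dec 27 2026

Every date is a Sunday; gaps 28, 28, 35, 28 days.
Each is the last Sunday of its month (at least one falls on the 29th or later, ruling out '4th Sunday').
October 2026 ends with Sunday Oct 25 2026.
Last Sunday of November 2026: Nov 29 2026.
December 2026 ends with Sunday Dec 27 2026.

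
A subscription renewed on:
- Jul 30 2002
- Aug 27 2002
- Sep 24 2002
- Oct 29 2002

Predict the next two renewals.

Nov 26 2002, Dec 31 2002

These are Tuesdays with 28, 28, 35-day gaps.
Each is the final Tuesday of its month — Jul 30 2002 is past the 28th, so '4th Tuesday' doesn't fit.
Last Tuesday of November 2002: Nov 26 2002.
Last Tuesday of December 2002: Dec 31 2002.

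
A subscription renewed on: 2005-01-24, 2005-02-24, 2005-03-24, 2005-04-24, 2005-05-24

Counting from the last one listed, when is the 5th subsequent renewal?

2005-10-24

The day-of-month is always 24 (31, 28, 31, 30 days between events).
So this recurs on the 24th of each month.
Next: June 2005 → 2005-06-24.
July 2005: 2005-07-24.
Next: August 2005 → 2005-08-24.
September 2005: 2005-09-24.
October 2005: 2005-10-24.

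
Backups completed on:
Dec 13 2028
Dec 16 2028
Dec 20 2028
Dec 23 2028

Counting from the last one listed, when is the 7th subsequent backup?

Gaps: 3, 4, 3 days — not constant, but cyclic with period 2.
The events fall on every Wednesday and Saturday.
Next Wednesday: Dec 27 2028.
Next Saturday: Dec 30 2028.
The following Wednesday is Jan 3 2029.
Next Saturday: Jan 6 2029.
The following Wednesday is Jan 10 2029.
Next Saturday: Jan 13 2029.
The following Wednesday is Jan 17 2029.

Jan 17 2029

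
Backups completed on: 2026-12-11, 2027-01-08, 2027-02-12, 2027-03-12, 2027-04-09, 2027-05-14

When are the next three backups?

2027-06-11, 2027-07-09, 2027-08-13

These are Fridays at 28- or 35-day spacing (28, 35, 28, 28, 35).
The pattern: 2nd Friday of the month.
2nd Friday of June 2027: 2027-06-11.
2nd Friday of July 2027: 2027-07-09.
August 2027 — 2nd Friday is 2027-08-13.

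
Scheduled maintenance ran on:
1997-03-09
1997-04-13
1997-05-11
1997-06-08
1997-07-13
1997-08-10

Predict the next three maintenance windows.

1997-09-14, 1997-10-12, 1997-11-09

These are Sundays at 28- or 35-day spacing (35, 28, 28, 35, 28).
The pattern: 2nd Sunday of the month.
September 1997 — 2nd Sunday is 1997-09-14.
October 1997 — 2nd Sunday is 1997-10-12.
November 1997 — 2nd Sunday is 1997-11-09.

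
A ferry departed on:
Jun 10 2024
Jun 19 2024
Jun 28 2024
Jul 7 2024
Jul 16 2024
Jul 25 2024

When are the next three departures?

Gaps between consecutive events: 9, 9, 9, 9, 9 days — a constant 9-day interval.
Jul 25 2024 + 9 days = Aug 3 2024.
Aug 3 2024 + 9 days = Aug 12 2024.
Aug 12 2024 + 9 days = Aug 21 2024.

Aug 3 2024, Aug 12 2024, Aug 21 2024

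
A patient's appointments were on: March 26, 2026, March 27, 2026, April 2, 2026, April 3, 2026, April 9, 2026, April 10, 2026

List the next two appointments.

April 16, 2026; April 17, 2026

The gap pattern 1, 6, 1, 6, 1 repeats every 2 events.
These are the Thursdays and Fridays of each week.
Next Thursday: April 16, 2026.
Next Friday: April 17, 2026.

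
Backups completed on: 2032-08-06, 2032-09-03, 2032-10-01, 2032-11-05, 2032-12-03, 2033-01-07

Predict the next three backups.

2033-02-04, 2033-03-04, 2033-04-01

All dates are Fridays, 28, 28, 35, 28, 35 days apart.
Specifically, the 1st Friday of each month.
1st Friday of February 2033: 2033-02-04.
March 2033 — 1st Friday is 2033-03-04.
1st Friday of April 2033: 2033-04-01.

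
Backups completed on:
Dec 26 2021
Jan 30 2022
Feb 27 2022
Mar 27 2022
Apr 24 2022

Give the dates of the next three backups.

May 29 2022, Jun 26 2022, Jul 31 2022

These are Sundays with 35, 28, 28, 28-day gaps.
Each is the final Sunday of its month — Jan 30 2022 is past the 28th, so '4th Sunday' doesn't fit.
May 2022 ends with Sunday May 29 2022.
June 2022 ends with Sunday Jun 26 2022.
Last Sunday of July 2022: Jul 31 2022.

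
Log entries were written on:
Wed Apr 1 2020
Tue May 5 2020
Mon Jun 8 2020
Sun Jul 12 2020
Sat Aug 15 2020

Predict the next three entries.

The spacing is 34, 34, 34, 34 days — always 34 days.
Sat Aug 15 2020 + 34 days = Fri Sep 18 2020.
Fri Sep 18 2020 + 34 days = Thu Oct 22 2020.
Thu Oct 22 2020 + 34 days = Wed Nov 25 2020.

Fri Sep 18 2020, Thu Oct 22 2020, Wed Nov 25 2020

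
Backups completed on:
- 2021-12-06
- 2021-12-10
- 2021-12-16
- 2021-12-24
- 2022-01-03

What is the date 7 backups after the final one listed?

Gaps: 4, 6, 8, 10 days — each gap is 2 larger than the previous one.
Next gap: 12 days. 2022-01-03 + 12 days = 2022-01-15.
Next gap: 14 days. 2022-01-15 + 14 days = 2022-01-29.
Next gap: 16 days. 2022-01-29 + 16 days = 2022-02-14.
Next gap: 18 days. 2022-02-14 + 18 days = 2022-03-04.
Next gap: 20 days. 2022-03-04 + 20 days = 2022-03-24.
Next gap: 22 days. 2022-03-24 + 22 days = 2022-04-15.
Next gap: 24 days. 2022-04-15 + 24 days = 2022-05-09.

2022-05-09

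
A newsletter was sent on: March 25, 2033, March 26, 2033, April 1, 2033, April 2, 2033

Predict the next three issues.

April 8, 2033; April 9, 2033; April 15, 2033

Gaps: 1, 6, 1 days — not constant, but cyclic with period 2.
The events fall on every Friday and Saturday.
Next Friday: April 8, 2033.
Next Saturday: April 9, 2033.
The following Friday is April 15, 2033.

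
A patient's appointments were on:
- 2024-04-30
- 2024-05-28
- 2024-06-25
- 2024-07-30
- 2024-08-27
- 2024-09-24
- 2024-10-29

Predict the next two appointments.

2024-11-26, 2024-12-31

All Tuesdays; the gaps (28, 28, 35, 28, 28, 35) vary with month length.
This is the last Tuesday of each month.
November 2024 ends with Tuesday 2024-11-26.
December 2024 ends with Tuesday 2024-12-31.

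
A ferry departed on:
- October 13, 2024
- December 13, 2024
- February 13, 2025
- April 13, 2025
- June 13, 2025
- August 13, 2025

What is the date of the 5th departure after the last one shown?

June 13, 2026

The day-of-month is always 13 (61, 62, 59, 61, 61 days between events).
So this recurs on the 13th of every 2 months.
October 2025: October 13, 2025.
December 2025: December 13, 2025.
February 2026: February 13, 2026.
April 2026: April 13, 2026.
June 2026: June 13, 2026.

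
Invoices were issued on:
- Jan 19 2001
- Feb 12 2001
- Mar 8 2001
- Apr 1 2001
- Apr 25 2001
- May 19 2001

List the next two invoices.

The spacing is 24, 24, 24, 24, 24 days — always 24 days.
May 19 2001 + 24 days = Jun 12 2001.
Jun 12 2001 + 24 days = Jul 6 2001.

Jun 12 2001, Jul 6 2001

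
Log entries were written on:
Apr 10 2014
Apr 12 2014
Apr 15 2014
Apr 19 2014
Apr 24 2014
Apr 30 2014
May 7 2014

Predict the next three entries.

May 15 2014, May 24 2014, Jun 3 2014

Gaps: 2, 3, 4, 5, 6, 7 days — each gap is 1 larger than the previous one.
Next gap: 8 days. May 7 2014 + 8 days = May 15 2014.
Next gap: 9 days. May 15 2014 + 9 days = May 24 2014.
Next gap: 10 days. May 24 2014 + 10 days = Jun 3 2014.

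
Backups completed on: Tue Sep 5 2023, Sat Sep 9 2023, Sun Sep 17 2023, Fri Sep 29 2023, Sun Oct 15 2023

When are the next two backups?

Sat Nov 4 2023, Tue Nov 28 2023

Gaps: 4, 8, 12, 16 days — each gap is 4 larger than the previous one.
Next gap: 20 days. Sun Oct 15 2023 + 20 days = Sat Nov 4 2023.
Next gap: 24 days. Sat Nov 4 2023 + 24 days = Tue Nov 28 2023.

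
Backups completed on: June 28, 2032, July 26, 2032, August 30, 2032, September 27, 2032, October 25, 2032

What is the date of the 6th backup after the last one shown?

April 25, 2033

All Mondays; the gaps (28, 35, 28, 28) vary with month length.
This is the last Monday of each month.
November 2032 ends with Monday November 29, 2032.
Last Monday of December 2032: December 27, 2032.
Last Monday of January 2033: January 31, 2033.
Last Monday of February 2033: February 28, 2033.
March 2033 ends with Monday March 28, 2033.
April 2033 ends with Monday April 25, 2033.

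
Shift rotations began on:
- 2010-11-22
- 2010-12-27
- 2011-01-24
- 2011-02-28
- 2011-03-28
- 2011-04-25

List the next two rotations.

Gaps: 35, 28, 35, 28, 28 days — a mix of 28 and 35. Every date is a Monday.
Each is the 4th Monday of its month.
May 2011 — 4th Monday is 2011-05-23.
4th Monday of June 2011: 2011-06-27.

2011-05-23, 2011-06-27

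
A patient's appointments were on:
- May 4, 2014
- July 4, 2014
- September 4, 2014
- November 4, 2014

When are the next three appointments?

January 4, 2015; March 4, 2015; May 4, 2015

The day-of-month is always 4 (61, 62, 61 days between events).
So this recurs on the 4th of every 2 months.
Next: January 2015 → January 4, 2015.
March 2015: March 4, 2015.
Next: May 2015 → May 4, 2015.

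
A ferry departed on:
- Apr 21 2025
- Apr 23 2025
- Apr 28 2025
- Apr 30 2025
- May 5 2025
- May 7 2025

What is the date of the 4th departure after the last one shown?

May 21 2025

The gap pattern 2, 5, 2, 5, 2 repeats every 2 events.
These are the Mondays and Wednesdays of each week.
The following Monday is May 12 2025.
Next Wednesday: May 14 2025.
Next Monday: May 19 2025.
Next Wednesday: May 21 2025.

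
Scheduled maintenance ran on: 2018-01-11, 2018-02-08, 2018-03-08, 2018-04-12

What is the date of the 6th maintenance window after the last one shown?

2018-10-11

All dates are Thursdays, 28, 28, 35 days apart.
Specifically, the 2nd Thursday of each month.
2nd Thursday of May 2018: 2018-05-10.
2nd Thursday of June 2018: 2018-06-14.
2nd Thursday of July 2018: 2018-07-12.
2nd Thursday of August 2018: 2018-08-09.
2nd Thursday of September 2018: 2018-09-13.
October 2018 — 2nd Thursday is 2018-10-11.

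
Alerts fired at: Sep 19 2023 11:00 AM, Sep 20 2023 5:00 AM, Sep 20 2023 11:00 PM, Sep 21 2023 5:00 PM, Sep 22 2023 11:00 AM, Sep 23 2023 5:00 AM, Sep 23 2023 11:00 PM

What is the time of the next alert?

Sep 24 2023 5:00 PM

Gaps: 18, 18, 18, 18, 18, 18 hours — each event is 18 hours after the previous one.
Sep 23 2023 11:00 PM + 18 h = Sep 24 2023 5:00 PM.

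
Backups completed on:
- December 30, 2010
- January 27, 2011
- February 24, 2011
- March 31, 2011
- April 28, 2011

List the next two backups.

May 26, 2011; June 30, 2011

All Thursdays; the gaps (28, 28, 35, 28) vary with month length.
This is the last Thursday of each month.
Last Thursday of May 2011: May 26, 2011.
Last Thursday of June 2011: June 30, 2011.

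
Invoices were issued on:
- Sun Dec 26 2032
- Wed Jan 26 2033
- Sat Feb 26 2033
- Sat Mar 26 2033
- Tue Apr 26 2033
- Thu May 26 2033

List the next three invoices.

Sun Jun 26 2033, Tue Jul 26 2033, Fri Aug 26 2033

Each date is the 26th; the gaps (31, 31, 28, 31, 30) track the month lengths.
The rule is the 26th of each month.
Next: June 2033 → Sun Jun 26 2033.
Next: July 2033 → Tue Jul 26 2033.
August 2033: Fri Aug 26 2033.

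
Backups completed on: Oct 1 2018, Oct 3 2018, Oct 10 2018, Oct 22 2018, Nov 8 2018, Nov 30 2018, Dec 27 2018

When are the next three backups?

Jan 28 2019, Mar 6 2019, Apr 17 2019

Intervals are 2, 7, 12, 17, 22, 27 days — an arithmetic progression with common difference 5.
Next gap: 32 days. Dec 27 2018 + 32 days = Jan 28 2019.
Next gap: 37 days. Jan 28 2019 + 37 days = Mar 6 2019.
Next gap: 42 days. Mar 6 2019 + 42 days = Apr 17 2019.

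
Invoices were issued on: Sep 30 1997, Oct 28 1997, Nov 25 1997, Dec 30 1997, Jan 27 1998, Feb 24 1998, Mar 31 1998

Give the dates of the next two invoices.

All Tuesdays; the gaps (28, 28, 35, 28, 28, 35) vary with month length.
This is the last Tuesday of each month.
April 1998 ends with Tuesday Apr 28 1998.
Last Tuesday of May 1998: May 26 1998.

Apr 28 1998, May 26 1998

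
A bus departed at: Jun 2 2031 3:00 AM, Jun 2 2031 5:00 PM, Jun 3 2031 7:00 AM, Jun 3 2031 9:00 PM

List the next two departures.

Jun 4 2031 11:00 AM, Jun 5 2031 1:00 AM

Spacing: 14, 14, 14 h — constant 14 h.
Jun 3 2031 9:00 PM + 14 h = Jun 4 2031 11:00 AM.
Jun 4 2031 11:00 AM + 14 h = Jun 5 2031 1:00 AM.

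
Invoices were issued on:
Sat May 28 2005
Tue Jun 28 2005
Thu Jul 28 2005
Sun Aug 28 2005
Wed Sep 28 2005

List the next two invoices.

Fri Oct 28 2005, Mon Nov 28 2005

Each date is the 28th; the gaps (31, 30, 31, 31) track the month lengths.
The rule is the 28th of each month.
Next: October 2005 → Fri Oct 28 2005.
November 2005: Mon Nov 28 2005.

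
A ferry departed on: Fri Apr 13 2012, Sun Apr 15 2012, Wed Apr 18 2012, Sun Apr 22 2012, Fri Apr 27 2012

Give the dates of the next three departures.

The spacing grows by 1 each time: 2, 3, 4, 5 days.
Next gap: 6 days. Fri Apr 27 2012 + 6 days = Thu May 3 2012.
Next gap: 7 days. Thu May 3 2012 + 7 days = Thu May 10 2012.
Next gap: 8 days. Thu May 10 2012 + 8 days = Fri May 18 2012.

Thu May 3 2012, Thu May 10 2012, Fri May 18 2012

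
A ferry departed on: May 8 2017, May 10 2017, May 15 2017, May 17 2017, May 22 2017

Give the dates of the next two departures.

May 24 2017, May 29 2017

Gaps: 2, 5, 2, 5 days — not constant, but cyclic with period 2.
The events fall on every Monday and Wednesday.
The following Wednesday is May 24 2017.
Next Monday: May 29 2017.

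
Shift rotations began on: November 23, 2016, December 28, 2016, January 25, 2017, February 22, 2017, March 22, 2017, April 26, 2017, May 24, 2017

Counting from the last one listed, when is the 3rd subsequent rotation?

All dates are Wednesdays, 35, 28, 28, 28, 35, 28 days apart.
Specifically, the 4th Wednesday of each month.
4th Wednesday of June 2017: June 28, 2017.
July 2017 — 4th Wednesday is July 26, 2017.
4th Wednesday of August 2017: August 23, 2017.

August 23, 2017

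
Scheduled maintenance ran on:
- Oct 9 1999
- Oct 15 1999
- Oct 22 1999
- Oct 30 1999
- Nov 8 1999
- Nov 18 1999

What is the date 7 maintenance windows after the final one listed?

Feb 24 2000

The spacing grows by 1 each time: 6, 7, 8, 9, 10 days.
Next gap: 11 days. Nov 18 1999 + 11 days = Nov 29 1999.
Next gap: 12 days. Nov 29 1999 + 12 days = Dec 11 1999.
Next gap: 13 days. Dec 11 1999 + 13 days = Dec 24 1999.
Next gap: 14 days. Dec 24 1999 + 14 days = Jan 7 2000.
Next gap: 15 days. Jan 7 2000 + 15 days = Jan 22 2000.
Next gap: 16 days. Jan 22 2000 + 16 days = Feb 7 2000.
Next gap: 17 days. Feb 7 2000 + 17 days = Feb 24 2000.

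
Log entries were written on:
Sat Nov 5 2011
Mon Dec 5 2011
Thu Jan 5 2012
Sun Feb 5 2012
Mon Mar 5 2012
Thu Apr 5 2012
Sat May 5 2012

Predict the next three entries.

The day-of-month is always 5 (30, 31, 31, 29, 31, 30 days between events).
So this recurs on the 5th of each month.
June 2012: Tue Jun 5 2012.
July 2012: Thu Jul 5 2012.
Next: August 2012 → Sun Aug 5 2012.

Tue Jun 5 2012, Thu Jul 5 2012, Sun Aug 5 2012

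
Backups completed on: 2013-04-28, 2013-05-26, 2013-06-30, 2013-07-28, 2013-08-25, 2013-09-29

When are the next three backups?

2013-10-27, 2013-11-24, 2013-12-29

These are Sundays with 28, 35, 28, 28, 35-day gaps.
Each is the final Sunday of its month — 2013-06-30 is past the 28th, so '4th Sunday' doesn't fit.
October 2013 ends with Sunday 2013-10-27.
Last Sunday of November 2013: 2013-11-24.
Last Sunday of December 2013: 2013-12-29.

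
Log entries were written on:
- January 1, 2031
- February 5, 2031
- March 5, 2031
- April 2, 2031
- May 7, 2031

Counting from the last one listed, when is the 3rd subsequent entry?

August 6, 2031

Gaps: 35, 28, 28, 35 days — a mix of 28 and 35. Every date is a Wednesday.
Each is the 1st Wednesday of its month.
1st Wednesday of June 2031: June 4, 2031.
July 2031 — 1st Wednesday is July 2, 2031.
1st Wednesday of August 2031: August 6, 2031.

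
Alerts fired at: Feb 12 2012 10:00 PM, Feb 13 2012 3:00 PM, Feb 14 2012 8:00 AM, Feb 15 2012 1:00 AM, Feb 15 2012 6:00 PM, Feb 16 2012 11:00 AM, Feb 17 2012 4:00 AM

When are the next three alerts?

Spacing: 17, 17, 17, 17, 17, 17 h — constant 17 h.
Feb 17 2012 4:00 AM + 17 h = Feb 17 2012 9:00 PM.
Feb 17 2012 9:00 PM + 17 h = Feb 18 2012 2:00 PM.
Feb 18 2012 2:00 PM + 17 h = Feb 19 2012 7:00 AM.

Feb 17 2012 9:00 PM, Feb 18 2012 2:00 PM, Feb 19 2012 7:00 AM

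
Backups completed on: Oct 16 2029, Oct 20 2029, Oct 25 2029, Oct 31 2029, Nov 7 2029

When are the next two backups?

Intervals are 4, 5, 6, 7 days — an arithmetic progression with common difference 1.
Next gap: 8 days. Nov 7 2029 + 8 days = Nov 15 2029.
Next gap: 9 days. Nov 15 2029 + 9 days = Nov 24 2029.

Nov 15 2029, Nov 24 2029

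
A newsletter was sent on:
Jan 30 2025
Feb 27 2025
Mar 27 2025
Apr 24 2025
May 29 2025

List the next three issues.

All Thursdays; the gaps (28, 28, 28, 35) vary with month length.
This is the last Thursday of each month.
Last Thursday of June 2025: Jun 26 2025.
July 2025 ends with Thursday Jul 31 2025.
August 2025 ends with Thursday Aug 28 2025.

Jun 26 2025, Jul 31 2025, Aug 28 2025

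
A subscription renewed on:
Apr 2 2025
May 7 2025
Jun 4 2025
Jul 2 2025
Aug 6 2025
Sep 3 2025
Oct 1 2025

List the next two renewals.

Gaps: 35, 28, 28, 35, 28, 28 days — a mix of 28 and 35. Every date is a Wednesday.
Each is the 1st Wednesday of its month.
1st Wednesday of November 2025: Nov 5 2025.
1st Wednesday of December 2025: Dec 3 2025.

Nov 5 2025, Dec 3 2025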